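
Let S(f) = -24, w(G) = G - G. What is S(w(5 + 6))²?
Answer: 576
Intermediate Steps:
w(G) = 0
S(w(5 + 6))² = (-24)² = 576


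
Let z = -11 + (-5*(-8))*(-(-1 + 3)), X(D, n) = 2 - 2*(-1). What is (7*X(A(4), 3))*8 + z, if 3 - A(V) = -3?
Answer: 133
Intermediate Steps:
A(V) = 6 (A(V) = 3 - 1*(-3) = 3 + 3 = 6)
X(D, n) = 4 (X(D, n) = 2 + 2 = 4)
z = -91 (z = -11 + 40*(-1*2) = -11 + 40*(-2) = -11 - 80 = -91)
(7*X(A(4), 3))*8 + z = (7*4)*8 - 91 = 28*8 - 91 = 224 - 91 = 133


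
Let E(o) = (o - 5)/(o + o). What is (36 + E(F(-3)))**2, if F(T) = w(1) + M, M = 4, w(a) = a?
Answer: 1296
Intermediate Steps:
F(T) = 5 (F(T) = 1 + 4 = 5)
E(o) = (-5 + o)/(2*o) (E(o) = (-5 + o)/((2*o)) = (-5 + o)*(1/(2*o)) = (-5 + o)/(2*o))
(36 + E(F(-3)))**2 = (36 + (1/2)*(-5 + 5)/5)**2 = (36 + (1/2)*(1/5)*0)**2 = (36 + 0)**2 = 36**2 = 1296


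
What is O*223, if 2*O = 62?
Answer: 6913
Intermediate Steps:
O = 31 (O = (½)*62 = 31)
O*223 = 31*223 = 6913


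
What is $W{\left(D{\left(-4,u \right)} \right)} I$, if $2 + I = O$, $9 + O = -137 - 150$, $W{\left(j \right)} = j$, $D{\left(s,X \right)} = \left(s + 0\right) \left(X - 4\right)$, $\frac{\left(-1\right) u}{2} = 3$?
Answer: $-11920$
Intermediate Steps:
$u = -6$ ($u = \left(-2\right) 3 = -6$)
$D{\left(s,X \right)} = s \left(-4 + X\right)$
$O = -296$ ($O = -9 - 287 = -296$)
$I = -298$ ($I = -2 - 296 = -298$)
$W{\left(D{\left(-4,u \right)} \right)} I = - 4 \left(-4 - 6\right) \left(-298\right) = \left(-4\right) \left(-10\right) \left(-298\right) = 40 \left(-298\right) = -11920$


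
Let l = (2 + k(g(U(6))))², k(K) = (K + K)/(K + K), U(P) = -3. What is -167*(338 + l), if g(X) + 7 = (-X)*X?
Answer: -57949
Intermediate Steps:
g(X) = -7 - X² (g(X) = -7 + (-X)*X = -7 - X²)
k(K) = 1 (k(K) = (2*K)/((2*K)) = (2*K)*(1/(2*K)) = 1)
l = 9 (l = (2 + 1)² = 3² = 9)
-167*(338 + l) = -167*(338 + 9) = -167*347 = -57949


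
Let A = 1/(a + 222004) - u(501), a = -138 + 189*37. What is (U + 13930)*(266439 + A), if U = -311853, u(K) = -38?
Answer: -18169030707911712/228859 ≈ -7.9390e+10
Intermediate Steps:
a = 6855 (a = -138 + 6993 = 6855)
A = 8696643/228859 (A = 1/(6855 + 222004) - 1*(-38) = 1/228859 + 38 = 8696643/228859 ≈ 38.000)
(U + 13930)*(266439 + A) = (-311853 + 13930)*(266439 + 8696643/228859) = -297923*60985659744/228859 = -18169030707911712/228859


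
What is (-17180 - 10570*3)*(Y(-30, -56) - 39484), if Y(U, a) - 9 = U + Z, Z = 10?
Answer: 1930910550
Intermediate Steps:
Y(U, a) = 19 + U (Y(U, a) = 9 + (U + 10) = 9 + (10 + U) = 19 + U)
(-17180 - 10570*3)*(Y(-30, -56) - 39484) = (-17180 - 10570*3)*((19 - 30) - 39484) = (-17180 - 31710)*(-11 - 39484) = -48890*(-39495) = 1930910550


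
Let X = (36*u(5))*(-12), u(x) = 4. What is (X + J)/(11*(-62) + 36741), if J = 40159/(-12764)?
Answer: -22096351/460257076 ≈ -0.048009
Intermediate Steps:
J = -40159/12764 (J = 40159*(-1/12764) = -40159/12764 ≈ -3.1463)
X = -1728 (X = (36*4)*(-12) = 144*(-12) = -1728)
(X + J)/(11*(-62) + 36741) = (-1728 - 40159/12764)/(11*(-62) + 36741) = -22096351/(12764*(-682 + 36741)) = -22096351/12764/36059 = -22096351/12764*1/36059 = -22096351/460257076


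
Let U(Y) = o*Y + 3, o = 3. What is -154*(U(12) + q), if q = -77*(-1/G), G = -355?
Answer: -2120272/355 ≈ -5972.6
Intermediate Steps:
U(Y) = 3 + 3*Y (U(Y) = 3*Y + 3 = 3 + 3*Y)
q = -77/355 (q = -77/((-1*(-355))) = -77/355 ≈ -0.21690)
-154*(U(12) + q) = -154*((3 + 3*12) - 77/355) = -154*((3 + 36) - 77/355) = -154*(39 - 77/355) = -154*13768/355 = -2120272/355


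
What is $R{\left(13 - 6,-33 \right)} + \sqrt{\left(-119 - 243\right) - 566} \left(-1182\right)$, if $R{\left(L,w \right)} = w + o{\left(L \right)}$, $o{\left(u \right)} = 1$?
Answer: $-32 - 4728 i \sqrt{58} \approx -32.0 - 36007.0 i$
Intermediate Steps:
$R{\left(L,w \right)} = 1 + w$ ($R{\left(L,w \right)} = w + 1 = 1 + w$)
$R{\left(13 - 6,-33 \right)} + \sqrt{\left(-119 - 243\right) - 566} \left(-1182\right) = \left(1 - 33\right) + \sqrt{\left(-119 - 243\right) - 566} \left(-1182\right) = -32 + \sqrt{\left(-119 - 243\right) - 566} \left(-1182\right) = -32 + \sqrt{-362 - 566} \left(-1182\right) = -32 + \sqrt{-928} \left(-1182\right) = -32 + 4 i \sqrt{58} \left(-1182\right) = -32 - 4728 i \sqrt{58}$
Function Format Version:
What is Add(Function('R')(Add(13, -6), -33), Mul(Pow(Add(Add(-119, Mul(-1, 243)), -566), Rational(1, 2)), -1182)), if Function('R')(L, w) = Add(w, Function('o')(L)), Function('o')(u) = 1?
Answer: Add(-32, Mul(-4728, I, Pow(58, Rational(1, 2)))) ≈ Add(-32.000, Mul(-36007., I))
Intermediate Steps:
Function('R')(L, w) = Add(1, w) (Function('R')(L, w) = Add(w, 1) = Add(1, w))
Add(Function('R')(Add(13, -6), -33), Mul(Pow(Add(Add(-119, Mul(-1, 243)), -566), Rational(1, 2)), -1182)) = Add(Add(1, -33), Mul(Pow(Add(Add(-119, Mul(-1, 243)), -566), Rational(1, 2)), -1182)) = Add(-32, Mul(Pow(Add(Add(-119, -243), -566), Rational(1, 2)), -1182)) = Add(-32, Mul(Pow(Add(-362, -566), Rational(1, 2)), -1182)) = Add(-32, Mul(Pow(-928, Rational(1, 2)), -1182)) = Add(-32, Mul(Mul(4, I, Pow(58, Rational(1, 2))), -1182)) = Add(-32, Mul(-4728, I, Pow(58, Rational(1, 2))))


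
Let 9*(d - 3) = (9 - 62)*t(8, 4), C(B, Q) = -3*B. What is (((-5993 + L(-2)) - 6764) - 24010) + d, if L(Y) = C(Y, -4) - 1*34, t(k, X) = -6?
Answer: -110270/3 ≈ -36757.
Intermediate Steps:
L(Y) = -34 - 3*Y (L(Y) = -3*Y - 1*34 = -3*Y - 34 = -34 - 3*Y)
d = 115/3 (d = 3 + ((9 - 62)*(-6))/9 = 3 + (-53*(-6))/9 = 3 + (⅑)*318 = 3 + 106/3 = 115/3 ≈ 38.333)
(((-5993 + L(-2)) - 6764) - 24010) + d = (((-5993 + (-34 - 3*(-2))) - 6764) - 24010) + 115/3 = (((-5993 + (-34 + 6)) - 6764) - 24010) + 115/3 = (((-5993 - 28) - 6764) - 24010) + 115/3 = ((-6021 - 6764) - 24010) + 115/3 = (-12785 - 24010) + 115/3 = -36795 + 115/3 = -110270/3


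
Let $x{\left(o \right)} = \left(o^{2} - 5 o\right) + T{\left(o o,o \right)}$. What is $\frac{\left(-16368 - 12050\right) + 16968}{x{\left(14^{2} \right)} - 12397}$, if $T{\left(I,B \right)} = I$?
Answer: $- \frac{2290}{12691} \approx -0.18044$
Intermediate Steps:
$x{\left(o \right)} = - 5 o + 2 o^{2}$ ($x{\left(o \right)} = \left(o^{2} - 5 o\right) + o o = \left(o^{2} - 5 o\right) + o^{2} = - 5 o + 2 o^{2}$)
$\frac{\left(-16368 - 12050\right) + 16968}{x{\left(14^{2} \right)} - 12397} = \frac{\left(-16368 - 12050\right) + 16968}{14^{2} \left(-5 + 2 \cdot 14^{2}\right) - 12397} = \frac{\left(-16368 - 12050\right) + 16968}{196 \left(-5 + 2 \cdot 196\right) - 12397} = \frac{-28418 + 16968}{196 \left(-5 + 392\right) - 12397} = - \frac{11450}{196 \cdot 387 - 12397} = - \frac{11450}{75852 - 12397} = - \frac{11450}{63455} = \left(-11450\right) \frac{1}{63455} = - \frac{2290}{12691}$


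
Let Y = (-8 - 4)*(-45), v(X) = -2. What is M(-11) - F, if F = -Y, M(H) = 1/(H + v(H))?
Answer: 7019/13 ≈ 539.92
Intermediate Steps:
Y = 540 (Y = -12*(-45) = 540)
M(H) = 1/(-2 + H) (M(H) = 1/(H - 2) = 1/(-2 + H))
F = -540 (F = -1*540 = -540)
M(-11) - F = 1/(-2 - 11) - 1*(-540) = 1/(-13) + 540 = -1/13 + 540 = 7019/13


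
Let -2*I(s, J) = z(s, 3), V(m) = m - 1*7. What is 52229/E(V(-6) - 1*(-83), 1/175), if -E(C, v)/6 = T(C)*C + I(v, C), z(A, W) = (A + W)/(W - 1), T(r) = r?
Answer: -9140075/5144211 ≈ -1.7768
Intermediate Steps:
V(m) = -7 + m (V(m) = m - 7 = -7 + m)
z(A, W) = (A + W)/(-1 + W)
I(s, J) = -¾ - s/4 (I(s, J) = -(s + 3)/(2*(-1 + 3)) = -(3 + s)/(2*2) = -(3 + s)/4 = -(3/2 + s/2)/2 = -¾ - s/4)
E(C, v) = 9/2 - 6*C² + 3*v/2 (E(C, v) = -6*(C*C + (-¾ - v/4)) = -6*(C² + (-¾ - v/4)) = -6*(-¾ + C² - v/4) = 9/2 - 6*C² + 3*v/2)
52229/E(V(-6) - 1*(-83), 1/175) = 52229/(9/2 - 6*((-7 - 6) - 1*(-83))² + (3/2)/175) = 52229/(9/2 - 6*(-13 + 83)² + (3/2)*(1/175)) = 52229/(9/2 - 6*70² + 3/350) = 52229/(9/2 - 6*4900 + 3/350) = 52229/(9/2 - 29400 + 3/350) = 52229/(-5144211/175) = 52229*(-175/5144211) = -9140075/5144211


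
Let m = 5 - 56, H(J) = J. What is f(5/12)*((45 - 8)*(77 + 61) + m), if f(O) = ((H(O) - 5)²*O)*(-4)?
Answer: -25485625/144 ≈ -1.7698e+5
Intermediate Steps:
m = -51
f(O) = -4*O*(-5 + O)² (f(O) = ((O - 5)²*O)*(-4) = ((-5 + O)²*O)*(-4) = (O*(-5 + O)²)*(-4) = -4*O*(-5 + O)²)
f(5/12)*((45 - 8)*(77 + 61) + m) = (-4*5/12*(-5 + 5/12)²)*((45 - 8)*(77 + 61) - 51) = (-4*5*(1/12)*(-5 + 5*(1/12))²)*(37*138 - 51) = (-4*5/12*(-5 + 5/12)²)*(5106 - 51) = -4*5/12*(-55/12)²*5055 = -4*5/12*3025/144*5055 = -15125/432*5055 = -25485625/144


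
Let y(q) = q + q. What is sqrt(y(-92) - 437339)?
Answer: I*sqrt(437523) ≈ 661.46*I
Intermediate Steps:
y(q) = 2*q
sqrt(y(-92) - 437339) = sqrt(2*(-92) - 437339) = sqrt(-184 - 437339) = sqrt(-437523) = I*sqrt(437523)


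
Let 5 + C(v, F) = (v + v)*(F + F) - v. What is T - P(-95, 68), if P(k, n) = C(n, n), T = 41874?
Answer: 23451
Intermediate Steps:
C(v, F) = -5 - v + 4*F*v (C(v, F) = -5 + ((v + v)*(F + F) - v) = -5 + ((2*v)*(2*F) - v) = -5 + (4*F*v - v) = -5 + (-v + 4*F*v) = -5 - v + 4*F*v)
P(k, n) = -5 - n + 4*n² (P(k, n) = -5 - n + 4*n*n = -5 - n + 4*n²)
T - P(-95, 68) = 41874 - (-5 - 1*68 + 4*68²) = 41874 - (-5 - 68 + 4*4624) = 41874 - (-5 - 68 + 18496) = 41874 - 1*18423 = 41874 - 18423 = 23451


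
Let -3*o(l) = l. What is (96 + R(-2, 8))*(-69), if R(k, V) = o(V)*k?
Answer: -6992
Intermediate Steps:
o(l) = -l/3
R(k, V) = -V*k/3 (R(k, V) = (-V/3)*k = -V*k/3)
(96 + R(-2, 8))*(-69) = (96 - ⅓*8*(-2))*(-69) = (96 + 16/3)*(-69) = (304/3)*(-69) = -6992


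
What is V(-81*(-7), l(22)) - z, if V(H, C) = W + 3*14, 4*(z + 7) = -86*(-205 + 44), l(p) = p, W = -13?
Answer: -6851/2 ≈ -3425.5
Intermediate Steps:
z = 6909/2 (z = -7 + (-86*(-205 + 44))/4 = -7 + (-86*(-161))/4 = -7 + (¼)*13846 = -7 + 6923/2 = 6909/2 ≈ 3454.5)
V(H, C) = 29 (V(H, C) = -13 + 3*14 = -13 + 42 = 29)
V(-81*(-7), l(22)) - z = 29 - 1*6909/2 = 29 - 6909/2 = -6851/2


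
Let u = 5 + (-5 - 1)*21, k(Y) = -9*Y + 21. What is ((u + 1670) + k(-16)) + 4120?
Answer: 5834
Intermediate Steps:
k(Y) = 21 - 9*Y
u = -121 (u = 5 - 6*21 = 5 - 126 = -121)
((u + 1670) + k(-16)) + 4120 = ((-121 + 1670) + (21 - 9*(-16))) + 4120 = (1549 + (21 + 144)) + 4120 = (1549 + 165) + 4120 = 1714 + 4120 = 5834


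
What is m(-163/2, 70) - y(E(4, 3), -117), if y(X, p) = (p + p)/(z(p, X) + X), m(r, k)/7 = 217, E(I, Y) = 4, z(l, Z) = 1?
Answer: 7829/5 ≈ 1565.8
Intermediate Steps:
m(r, k) = 1519 (m(r, k) = 7*217 = 1519)
y(X, p) = 2*p/(1 + X) (y(X, p) = (p + p)/(1 + X) = (2*p)/(1 + X) = 2*p/(1 + X))
m(-163/2, 70) - y(E(4, 3), -117) = 1519 - 2*(-117)/(1 + 4) = 1519 - 2*(-117)/5 = 1519 - 1*(-234/5) = 1519 + 234/5 = 7829/5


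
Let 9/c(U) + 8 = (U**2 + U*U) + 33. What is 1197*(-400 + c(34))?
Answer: -19630611/41 ≈ -4.7880e+5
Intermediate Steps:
c(U) = 9/(25 + 2*U**2) (c(U) = 9/(-8 + ((U**2 + U*U) + 33)) = 9/(-8 + ((U**2 + U**2) + 33)) = 9/(-8 + (2*U**2 + 33)) = 9/(-8 + (33 + 2*U**2)) = 9/(25 + 2*U**2))
1197*(-400 + c(34)) = 1197*(-400 + 9/(25 + 2*34**2)) = 1197*(-400 + 9/(25 + 2*1156)) = 1197*(-400 + 9/(25 + 2312)) = 1197*(-400 + 9/2337) = 1197*(-400 + 9*(1/2337)) = 1197*(-400 + 3/779) = 1197*(-311597/779) = -19630611/41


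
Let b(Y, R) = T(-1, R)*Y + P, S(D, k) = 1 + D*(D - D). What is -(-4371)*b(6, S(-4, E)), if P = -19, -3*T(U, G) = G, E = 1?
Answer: -91791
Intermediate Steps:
T(U, G) = -G/3
S(D, k) = 1 (S(D, k) = 1 + D*0 = 1 + 0 = 1)
b(Y, R) = -19 - R*Y/3 (b(Y, R) = (-R/3)*Y - 19 = -R*Y/3 - 19 = -19 - R*Y/3)
-(-4371)*b(6, S(-4, E)) = -(-4371)*(-19 - 1/3*1*6) = -(-4371)*(-19 - 2) = -(-4371)*(-21) = -1*91791 = -91791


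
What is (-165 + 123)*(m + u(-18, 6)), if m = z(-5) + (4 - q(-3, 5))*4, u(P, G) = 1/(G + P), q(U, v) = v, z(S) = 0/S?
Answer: 343/2 ≈ 171.50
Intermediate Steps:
z(S) = 0
m = -4 (m = 0 + (4 - 1*5)*4 = 0 + (4 - 5)*4 = 0 - 1*4 = 0 - 4 = -4)
(-165 + 123)*(m + u(-18, 6)) = (-165 + 123)*(-4 + 1/(6 - 18)) = -42*(-4 + 1/(-12)) = -42*(-4 - 1/12) = -42*(-49/12) = 343/2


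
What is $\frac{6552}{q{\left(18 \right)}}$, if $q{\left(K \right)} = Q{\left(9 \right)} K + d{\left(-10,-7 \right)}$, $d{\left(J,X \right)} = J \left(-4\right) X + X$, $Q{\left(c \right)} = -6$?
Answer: $- \frac{6552}{395} \approx -16.587$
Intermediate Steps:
$d{\left(J,X \right)} = X - 4 J X$ ($d{\left(J,X \right)} = - 4 J X + X = X - 4 J X$)
$q{\left(K \right)} = -287 - 6 K$ ($q{\left(K \right)} = - 6 K - 7 \left(1 - -40\right) = - 6 K - 7 \left(1 + 40\right) = - 6 K - 287 = -287 - 6 K$)
$\frac{6552}{q{\left(18 \right)}} = \frac{6552}{-287 - 108} = \frac{6552}{-395} = 6552 \left(- \frac{1}{395}\right) = - \frac{6552}{395}$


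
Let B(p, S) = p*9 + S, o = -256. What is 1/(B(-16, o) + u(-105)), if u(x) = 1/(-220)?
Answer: -220/88001 ≈ -0.0025000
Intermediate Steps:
u(x) = -1/220
B(p, S) = S + 9*p (B(p, S) = 9*p + S = S + 9*p)
1/(B(-16, o) + u(-105)) = 1/((-256 + 9*(-16)) - 1/220) = 1/((-256 - 144) - 1/220) = 1/(-400 - 1/220) = 1/(-88001/220) = -220/88001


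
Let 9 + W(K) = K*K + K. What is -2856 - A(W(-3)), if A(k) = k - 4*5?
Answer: -2833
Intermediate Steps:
W(K) = -9 + K + K**2 (W(K) = -9 + (K*K + K) = -9 + (K**2 + K) = -9 + (K + K**2) = -9 + K + K**2)
A(k) = -20 + k (A(k) = k - 20 = -20 + k)
-2856 - A(W(-3)) = -2856 - (-20 + (-9 - 3 + (-3)**2)) = -2856 - (-20 + (-9 - 3 + 9)) = -2856 - (-20 - 3) = -2856 - 1*(-23) = -2856 + 23 = -2833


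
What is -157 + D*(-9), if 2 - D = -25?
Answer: -400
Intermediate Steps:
D = 27 (D = 2 - 1*(-25) = 2 + 25 = 27)
-157 + D*(-9) = -157 + 27*(-9) = -157 - 243 = -400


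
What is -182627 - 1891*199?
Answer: -558936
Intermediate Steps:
-182627 - 1891*199 = -182627 - 376309 = -558936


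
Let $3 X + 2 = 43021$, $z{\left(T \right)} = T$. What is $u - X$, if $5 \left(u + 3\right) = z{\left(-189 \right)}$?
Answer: $- \frac{215707}{15} \approx -14380.0$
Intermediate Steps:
$X = \frac{43019}{3}$ ($X = - \frac{2}{3} + \frac{1}{3} \cdot 43021 = - \frac{2}{3} + \frac{43021}{3} = \frac{43019}{3} \approx 14340.0$)
$u = - \frac{204}{5}$ ($u = -3 + \frac{1}{5} \left(-189\right) = -3 - \frac{189}{5} = - \frac{204}{5} \approx -40.8$)
$u - X = - \frac{204}{5} - \frac{43019}{3} = - \frac{215707}{15}$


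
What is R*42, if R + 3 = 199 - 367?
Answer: -7182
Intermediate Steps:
R = -171 (R = -3 + (199 - 367) = -3 - 168 = -171)
R*42 = -171*42 = -7182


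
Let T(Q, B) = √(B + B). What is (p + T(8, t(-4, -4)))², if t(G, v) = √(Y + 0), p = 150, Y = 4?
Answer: 23104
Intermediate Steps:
t(G, v) = 2 (t(G, v) = √(4 + 0) = √4 = 2)
T(Q, B) = √2*√B (T(Q, B) = √(2*B) = √2*√B)
(p + T(8, t(-4, -4)))² = (150 + √2*√2)² = (150 + 2)² = 152² = 23104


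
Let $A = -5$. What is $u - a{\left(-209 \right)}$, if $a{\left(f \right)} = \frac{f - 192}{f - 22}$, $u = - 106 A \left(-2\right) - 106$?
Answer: $- \frac{269747}{231} \approx -1167.7$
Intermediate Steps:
$u = -1166$ ($u = - 106 \left(\left(-5\right) \left(-2\right)\right) - 106 = \left(-106\right) 10 - 106 = -1060 - 106 = -1166$)
$a{\left(f \right)} = \frac{-192 + f}{-22 + f}$
$u - a{\left(-209 \right)} = -1166 - \frac{-192 - 209}{-22 - 209} = -1166 - \frac{1}{-231} \left(-401\right) = -1166 - \left(- \frac{1}{231}\right) \left(-401\right) = -1166 - \frac{401}{231} = - \frac{269747}{231}$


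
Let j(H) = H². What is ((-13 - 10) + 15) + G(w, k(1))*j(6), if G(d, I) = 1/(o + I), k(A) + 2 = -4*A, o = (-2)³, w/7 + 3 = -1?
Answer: -74/7 ≈ -10.571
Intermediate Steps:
w = -28 (w = -21 + 7*(-1) = -21 - 7 = -28)
o = -8
k(A) = -2 - 4*A
G(d, I) = 1/(-8 + I)
((-13 - 10) + 15) + G(w, k(1))*j(6) = ((-13 - 10) + 15) + 6²/(-8 + (-2 - 4*1)) = (-23 + 15) + 36/(-8 + (-2 - 4)) = -8 + 36/(-8 - 6) = -8 + 36/(-14) = -8 - 1/14*36 = -8 - 18/7 = -74/7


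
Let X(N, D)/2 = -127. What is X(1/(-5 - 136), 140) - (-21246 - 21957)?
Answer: 42949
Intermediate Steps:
X(N, D) = -254 (X(N, D) = 2*(-127) = -254)
X(1/(-5 - 136), 140) - (-21246 - 21957) = -254 - (-21246 - 21957) = -254 - 1*(-43203) = -254 + 43203 = 42949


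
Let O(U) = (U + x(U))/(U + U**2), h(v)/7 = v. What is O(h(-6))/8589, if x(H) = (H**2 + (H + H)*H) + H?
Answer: 124/352149 ≈ 0.00035212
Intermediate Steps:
h(v) = 7*v
x(H) = H + 3*H**2 (x(H) = (H**2 + (2*H)*H) + H = (H**2 + 2*H**2) + H = 3*H**2 + H = H + 3*H**2)
O(U) = (U + U*(1 + 3*U))/(U + U**2)
O(h(-6))/8589 = ((2 + 3*(7*(-6)))/(1 + 7*(-6)))/8589 = ((2 + 3*(-42))/(1 - 42))*(1/8589) = ((2 - 126)/(-41))*(1/8589) = -1/41*(-124)*(1/8589) = (124/41)*(1/8589) = 124/352149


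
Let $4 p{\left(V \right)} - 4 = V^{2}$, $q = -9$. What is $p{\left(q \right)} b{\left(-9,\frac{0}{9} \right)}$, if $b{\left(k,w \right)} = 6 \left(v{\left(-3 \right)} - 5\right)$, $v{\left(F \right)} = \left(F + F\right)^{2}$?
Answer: $\frac{7905}{2} \approx 3952.5$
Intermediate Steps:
$v{\left(F \right)} = 4 F^{2}$ ($v{\left(F \right)} = \left(2 F\right)^{2} = 4 F^{2}$)
$p{\left(V \right)} = 1 + \frac{V^{2}}{4}$
$b{\left(k,w \right)} = 186$ ($b{\left(k,w \right)} = 6 \left(4 \left(-3\right)^{2} - 5\right) = 6 \left(4 \cdot 9 - 5\right) = 6 \left(36 - 5\right) = 6 \cdot 31 = 186$)
$p{\left(q \right)} b{\left(-9,\frac{0}{9} \right)} = \left(1 + \frac{\left(-9\right)^{2}}{4}\right) 186 = \left(1 + \frac{1}{4} \cdot 81\right) 186 = \left(1 + \frac{81}{4}\right) 186 = \frac{85}{4} \cdot 186 = \frac{7905}{2}$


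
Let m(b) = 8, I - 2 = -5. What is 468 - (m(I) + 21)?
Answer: 439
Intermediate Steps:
I = -3 (I = 2 - 5 = -3)
468 - (m(I) + 21) = 468 - (8 + 21) = 468 - 1*29 = 468 - 29 = 439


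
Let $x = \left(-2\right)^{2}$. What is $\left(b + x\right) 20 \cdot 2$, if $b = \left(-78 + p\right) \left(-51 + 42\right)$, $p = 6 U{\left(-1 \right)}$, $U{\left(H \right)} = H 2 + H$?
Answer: $34720$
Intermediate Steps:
$U{\left(H \right)} = 3 H$ ($U{\left(H \right)} = 2 H + H = 3 H$)
$x = 4$
$p = -18$ ($p = 6 \cdot 3 \left(-1\right) = 6 \left(-3\right) = -18$)
$b = 864$ ($b = \left(-78 - 18\right) \left(-51 + 42\right) = \left(-96\right) \left(-9\right) = 864$)
$\left(b + x\right) 20 \cdot 2 = \left(864 + 4\right) 20 \cdot 2 = 868 \cdot 40 = 34720$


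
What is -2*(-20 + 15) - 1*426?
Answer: -416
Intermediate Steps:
-2*(-20 + 15) - 1*426 = -2*(-5) - 426 = 10 - 426 = -416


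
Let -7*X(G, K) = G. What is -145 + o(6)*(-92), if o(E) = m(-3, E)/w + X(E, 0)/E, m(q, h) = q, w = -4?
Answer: -1406/7 ≈ -200.86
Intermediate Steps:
X(G, K) = -G/7
o(E) = 17/28 (o(E) = -3/(-4) + (-E/7)/E = -3*(-¼) - ⅐ = ¾ - ⅐ = 17/28)
-145 + o(6)*(-92) = -145 + (17/28)*(-92) = -145 - 391/7 = -1406/7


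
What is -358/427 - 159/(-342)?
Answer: -18181/48678 ≈ -0.37350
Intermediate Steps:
-358/427 - 159/(-342) = -358*1/427 - 159*(-1/342) = -358/427 + 53/114 = -18181/48678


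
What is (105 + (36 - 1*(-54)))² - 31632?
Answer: 6393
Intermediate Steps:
(105 + (36 - 1*(-54)))² - 31632 = (105 + (36 + 54))² - 31632 = (105 + 90)² - 31632 = 195² - 31632 = 38025 - 31632 = 6393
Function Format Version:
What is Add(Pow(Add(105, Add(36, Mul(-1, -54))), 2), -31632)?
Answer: 6393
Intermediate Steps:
Add(Pow(Add(105, Add(36, Mul(-1, -54))), 2), -31632) = Add(Pow(Add(105, Add(36, 54)), 2), -31632) = Add(Pow(Add(105, 90), 2), -31632) = Add(Pow(195, 2), -31632) = Add(38025, -31632) = 6393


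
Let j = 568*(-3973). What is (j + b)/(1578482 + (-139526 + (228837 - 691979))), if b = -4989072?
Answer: -3622868/487907 ≈ -7.4253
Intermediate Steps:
j = -2256664
(j + b)/(1578482 + (-139526 + (228837 - 691979))) = (-2256664 - 4989072)/(1578482 + (-139526 + (228837 - 691979))) = -7245736/(1578482 + (-139526 - 463142)) = -7245736/(1578482 - 602668) = -7245736/975814 = -7245736*1/975814 = -3622868/487907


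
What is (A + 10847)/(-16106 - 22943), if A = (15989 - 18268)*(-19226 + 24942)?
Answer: 13015917/39049 ≈ 333.32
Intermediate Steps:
A = -13026764 (A = -2279*5716 = -13026764)
(A + 10847)/(-16106 - 22943) = (-13026764 + 10847)/(-16106 - 22943) = -13015917/(-39049) = -13015917*(-1/39049) = 13015917/39049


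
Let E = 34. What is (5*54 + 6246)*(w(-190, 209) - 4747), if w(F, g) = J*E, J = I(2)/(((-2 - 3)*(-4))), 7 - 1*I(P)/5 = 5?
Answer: -30820680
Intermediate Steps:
I(P) = 10 (I(P) = 35 - 5*5 = 35 - 25 = 10)
J = ½ (J = 10/(((-2 - 3)*(-4))) = 10/((-5*(-4))) = 10/20 = 10*(1/20) = ½ ≈ 0.50000)
w(F, g) = 17 (w(F, g) = (½)*34 = 17)
(5*54 + 6246)*(w(-190, 209) - 4747) = (5*54 + 6246)*(17 - 4747) = (270 + 6246)*(-4730) = 6516*(-4730) = -30820680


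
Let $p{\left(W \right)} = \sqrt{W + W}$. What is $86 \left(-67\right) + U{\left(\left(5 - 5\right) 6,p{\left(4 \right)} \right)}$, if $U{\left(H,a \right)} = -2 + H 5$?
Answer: $-5764$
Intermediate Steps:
$p{\left(W \right)} = \sqrt{2} \sqrt{W}$ ($p{\left(W \right)} = \sqrt{2 W} = \sqrt{2} \sqrt{W}$)
$U{\left(H,a \right)} = -2 + 5 H$
$86 \left(-67\right) + U{\left(\left(5 - 5\right) 6,p{\left(4 \right)} \right)} = 86 \left(-67\right) - \left(2 - 5 \left(5 - 5\right) 6\right) = -5762 - \left(2 - 5 \cdot 0 \cdot 6\right) = -5762 + \left(-2 + 5 \cdot 0\right) = -5762 + \left(-2 + 0\right) = -5762 - 2 = -5764$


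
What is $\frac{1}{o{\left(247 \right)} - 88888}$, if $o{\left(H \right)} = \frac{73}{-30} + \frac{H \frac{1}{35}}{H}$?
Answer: $- \frac{42}{3733397} \approx -1.125 \cdot 10^{-5}$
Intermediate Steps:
$o{\left(H \right)} = - \frac{101}{42}$ ($o{\left(H \right)} = 73 \left(- \frac{1}{30}\right) + \frac{H \frac{1}{35}}{H} = - \frac{73}{30} + \frac{\frac{1}{35} H}{H} = - \frac{73}{30} + \frac{1}{35} = - \frac{101}{42}$)
$\frac{1}{o{\left(247 \right)} - 88888} = \frac{1}{- \frac{101}{42} - 88888} = \frac{1}{- \frac{3733397}{42}} = - \frac{42}{3733397}$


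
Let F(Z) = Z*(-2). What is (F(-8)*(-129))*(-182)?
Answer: 375648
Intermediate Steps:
F(Z) = -2*Z
(F(-8)*(-129))*(-182) = (-2*(-8)*(-129))*(-182) = (16*(-129))*(-182) = -2064*(-182) = 375648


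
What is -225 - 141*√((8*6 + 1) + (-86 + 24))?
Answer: -225 - 141*I*√13 ≈ -225.0 - 508.38*I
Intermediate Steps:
-225 - 141*√((8*6 + 1) + (-86 + 24)) = -225 - 141*√((48 + 1) - 62) = -225 - 141*√(49 - 62) = -225 - 141*I*√13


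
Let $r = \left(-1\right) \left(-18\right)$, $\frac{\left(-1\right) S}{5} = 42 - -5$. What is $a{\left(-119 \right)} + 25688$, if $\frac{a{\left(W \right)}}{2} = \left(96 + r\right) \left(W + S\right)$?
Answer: $-55024$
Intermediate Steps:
$S = -235$ ($S = - 5 \left(42 - -5\right) = - 5 \left(42 + 5\right) = \left(-5\right) 47 = -235$)
$r = 18$
$a{\left(W \right)} = -53580 + 228 W$ ($a{\left(W \right)} = 2 \left(96 + 18\right) \left(W - 235\right) = 2 \cdot 114 \left(-235 + W\right) = 2 \left(-26790 + 114 W\right) = -53580 + 228 W$)
$a{\left(-119 \right)} + 25688 = \left(-53580 + 228 \left(-119\right)\right) + 25688 = \left(-53580 - 27132\right) + 25688 = -80712 + 25688 = -55024$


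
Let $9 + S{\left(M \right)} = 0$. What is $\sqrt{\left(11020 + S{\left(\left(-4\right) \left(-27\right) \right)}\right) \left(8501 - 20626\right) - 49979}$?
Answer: $i \sqrt{133558354} \approx 11557.0 i$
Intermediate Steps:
$S{\left(M \right)} = -9$ ($S{\left(M \right)} = -9 + 0 = -9$)
$\sqrt{\left(11020 + S{\left(\left(-4\right) \left(-27\right) \right)}\right) \left(8501 - 20626\right) - 49979} = \sqrt{\left(11020 - 9\right) \left(8501 - 20626\right) - 49979} = \sqrt{11011 \left(-12125\right) - 49979} = \sqrt{-133508375 - 49979} = \sqrt{-133558354} = i \sqrt{133558354}$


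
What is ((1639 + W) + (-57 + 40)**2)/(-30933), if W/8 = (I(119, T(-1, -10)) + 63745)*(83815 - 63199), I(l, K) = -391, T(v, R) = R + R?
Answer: -1492692920/4419 ≈ -3.3779e+5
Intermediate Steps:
T(v, R) = 2*R
W = 10448848512 (W = 8*((-391 + 63745)*(83815 - 63199)) = 8*(63354*20616) = 8*1306106064 = 10448848512)
((1639 + W) + (-57 + 40)**2)/(-30933) = ((1639 + 10448848512) + (-57 + 40)**2)/(-30933) = (10448850151 + (-17)**2)*(-1/30933) = (10448850151 + 289)*(-1/30933) = 10448850440*(-1/30933) = -1492692920/4419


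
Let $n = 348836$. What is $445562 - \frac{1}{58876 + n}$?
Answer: $\frac{181660974143}{407712} \approx 4.4556 \cdot 10^{5}$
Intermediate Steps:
$445562 - \frac{1}{58876 + n} = 445562 - \frac{1}{58876 + 348836} = 445562 - \frac{1}{407712} = \frac{181660974143}{407712}$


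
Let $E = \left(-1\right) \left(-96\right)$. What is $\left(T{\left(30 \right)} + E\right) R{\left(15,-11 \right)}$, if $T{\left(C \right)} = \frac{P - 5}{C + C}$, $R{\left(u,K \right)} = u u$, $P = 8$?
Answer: $\frac{86445}{4} \approx 21611.0$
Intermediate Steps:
$R{\left(u,K \right)} = u^{2}$
$E = 96$
$T{\left(C \right)} = \frac{3}{2 C}$ ($T{\left(C \right)} = \frac{8 - 5}{C + C} = \frac{3}{2 C}$)
$\left(T{\left(30 \right)} + E\right) R{\left(15,-11 \right)} = \left(\frac{3}{2 \cdot 30} + 96\right) 15^{2} = \left(\frac{3}{2} \cdot \frac{1}{30} + 96\right) 225 = \left(\frac{1}{20} + 96\right) 225 = \frac{1921}{20} \cdot 225 = \frac{86445}{4}$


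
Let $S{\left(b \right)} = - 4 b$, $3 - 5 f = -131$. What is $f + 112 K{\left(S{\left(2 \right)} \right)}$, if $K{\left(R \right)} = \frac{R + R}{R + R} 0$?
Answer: $\frac{134}{5} \approx 26.8$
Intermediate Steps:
$f = \frac{134}{5}$ ($f = \frac{3}{5} - - \frac{131}{5} = \frac{3}{5} + \frac{131}{5} = \frac{134}{5} \approx 26.8$)
$K{\left(R \right)} = 0$ ($K{\left(R \right)} = \frac{2 R}{2 R} 0 = 2 R \frac{1}{2 R} 0 = 1 \cdot 0 = 0$)
$f + 112 K{\left(S{\left(2 \right)} \right)} = \frac{134}{5} + 112 \cdot 0 = \frac{134}{5} + 0 = \frac{134}{5}$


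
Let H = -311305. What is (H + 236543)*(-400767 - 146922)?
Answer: 40946325018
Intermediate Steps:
(H + 236543)*(-400767 - 146922) = (-311305 + 236543)*(-400767 - 146922) = -74762*(-547689) = 40946325018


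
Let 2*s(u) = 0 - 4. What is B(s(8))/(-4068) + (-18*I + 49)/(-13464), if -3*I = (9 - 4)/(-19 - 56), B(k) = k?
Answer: -23719/7607160 ≈ -0.0031180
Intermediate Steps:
s(u) = -2 (s(u) = (0 - 4)/2 = (1/2)*(-4) = -2)
I = 1/45 (I = -(9 - 4)/(3*(-19 - 56)) = -5/(3*(-75)) = -5*(-1)/(3*75) = -1/3*(-1/15) = 1/45 ≈ 0.022222)
B(s(8))/(-4068) + (-18*I + 49)/(-13464) = -2/(-4068) + (-18*1/45 + 49)/(-13464) = -2*(-1/4068) + (-2/5 + 49)*(-1/13464) = 1/2034 + (243/5)*(-1/13464) = 1/2034 - 27/7480 = -23719/7607160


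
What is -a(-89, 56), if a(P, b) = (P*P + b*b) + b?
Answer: -11113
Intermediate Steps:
a(P, b) = b + P² + b² (a(P, b) = (P² + b²) + b = b + P² + b²)
-a(-89, 56) = -(56 + (-89)² + 56²) = -(56 + 7921 + 3136) = -1*11113 = -11113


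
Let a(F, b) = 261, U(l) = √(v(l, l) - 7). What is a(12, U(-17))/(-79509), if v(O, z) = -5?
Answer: -87/26503 ≈ -0.0032826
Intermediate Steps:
U(l) = 2*I*√3 (U(l) = √(-5 - 7) = √(-12) = 2*I*√3)
a(12, U(-17))/(-79509) = 261/(-79509) = 261*(-1/79509) = -87/26503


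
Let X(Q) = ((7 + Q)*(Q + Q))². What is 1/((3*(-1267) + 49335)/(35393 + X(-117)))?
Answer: 662582993/45534 ≈ 14551.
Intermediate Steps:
X(Q) = 4*Q²*(7 + Q)² (X(Q) = ((7 + Q)*(2*Q))² = (2*Q*(7 + Q))² = 4*Q²*(7 + Q)²)
1/((3*(-1267) + 49335)/(35393 + X(-117))) = 1/((3*(-1267) + 49335)/(35393 + 4*(-117)²*(7 - 117)²)) = 1/((-3801 + 49335)/(35393 + 4*13689*(-110)²)) = 1/(45534/(35393 + 4*13689*12100)) = 1/(45534/(35393 + 662547600)) = 1/(45534/662582993) = 662582993/45534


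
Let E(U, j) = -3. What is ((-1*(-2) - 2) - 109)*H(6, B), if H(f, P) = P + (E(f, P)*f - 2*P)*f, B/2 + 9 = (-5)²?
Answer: 50140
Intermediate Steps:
B = 32 (B = -18 + 2*(-5)² = -18 + 2*25 = -18 + 50 = 32)
H(f, P) = P + f*(-3*f - 2*P) (H(f, P) = P + (-3*f - 2*P)*f = P + f*(-3*f - 2*P))
((-1*(-2) - 2) - 109)*H(6, B) = ((-1*(-2) - 2) - 109)*(32 - 3*6² - 2*32*6) = ((2 - 2) - 109)*(32 - 3*36 - 384) = (0 - 109)*(32 - 108 - 384) = -109*(-460) = 50140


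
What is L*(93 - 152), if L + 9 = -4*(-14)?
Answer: -2773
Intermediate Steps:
L = 47 (L = -9 - 4*(-14) = -9 + 56 = 47)
L*(93 - 152) = 47*(93 - 152) = 47*(-59) = -2773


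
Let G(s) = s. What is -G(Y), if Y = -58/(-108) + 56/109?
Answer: -6185/5886 ≈ -1.0508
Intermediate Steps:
Y = 6185/5886 (Y = -58*(-1/108) + 56*(1/109) = 29/54 + 56/109 = 6185/5886 ≈ 1.0508)
-G(Y) = -1*6185/5886 = -6185/5886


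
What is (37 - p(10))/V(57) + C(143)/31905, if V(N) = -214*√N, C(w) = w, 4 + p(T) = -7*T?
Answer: 143/31905 - 37*√57/4066 ≈ -0.064220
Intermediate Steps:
p(T) = -4 - 7*T
(37 - p(10))/V(57) + C(143)/31905 = (37 - (-4 - 7*10))/((-214*√57)) + 143/31905 = (37 - (-4 - 70))*(-√57/12198) + 143*(1/31905) = (37 - 1*(-74))*(-√57/12198) + 143/31905 = (37 + 74)*(-√57/12198) + 143/31905 = 111*(-√57/12198) + 143/31905 = -37*√57/4066 + 143/31905 = 143/31905 - 37*√57/4066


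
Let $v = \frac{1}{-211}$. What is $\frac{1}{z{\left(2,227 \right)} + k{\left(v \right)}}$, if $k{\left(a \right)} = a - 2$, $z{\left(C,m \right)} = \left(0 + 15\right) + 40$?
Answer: $\frac{211}{11182} \approx 0.01887$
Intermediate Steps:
$z{\left(C,m \right)} = 55$ ($z{\left(C,m \right)} = 15 + 40 = 55$)
$v = - \frac{1}{211} \approx -0.0047393$
$k{\left(a \right)} = -2 + a$
$\frac{1}{z{\left(2,227 \right)} + k{\left(v \right)}} = \frac{1}{55 - \frac{423}{211}} = \frac{1}{\frac{11182}{211}} = \frac{211}{11182}$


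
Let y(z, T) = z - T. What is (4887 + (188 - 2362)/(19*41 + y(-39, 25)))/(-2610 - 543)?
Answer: -3492031/2254395 ≈ -1.5490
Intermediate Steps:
(4887 + (188 - 2362)/(19*41 + y(-39, 25)))/(-2610 - 543) = (4887 + (188 - 2362)/(19*41 + (-39 - 1*25)))/(-2610 - 543) = (4887 - 2174/(779 + (-39 - 25)))/(-3153) = (4887 - 2174/(779 - 64))*(-1/3153) = (4887 - 2174/715)*(-1/3153) = (3492031/715)*(-1/3153) = -3492031/2254395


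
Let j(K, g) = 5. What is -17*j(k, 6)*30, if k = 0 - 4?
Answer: -2550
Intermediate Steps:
k = -4
-17*j(k, 6)*30 = -17*5*30 = -85*30 = -2550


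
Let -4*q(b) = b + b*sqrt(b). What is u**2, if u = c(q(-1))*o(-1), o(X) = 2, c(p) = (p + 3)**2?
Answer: (13 + I)**4/64 ≈ 430.44 + 136.5*I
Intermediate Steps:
q(b) = -b/4 - b**(3/2)/4 (q(b) = -(b + b*sqrt(b))/4 = -(b + b**(3/2))/4 = -b/4 - b**(3/2)/4)
c(p) = (3 + p)**2
u = 2*(13/4 + I/4)**2 (u = (3 + (-1/4*(-1) - (-1)*I/4))**2*2 = (3 + (1/4 - (-1)*I/4))**2*2 = (3 + (1/4 + I/4))**2*2 = (13/4 + I/4)**2*2 = 2*(13/4 + I/4)**2 ≈ 21.0 + 3.25*I)
u**2 = ((13 + I)**2/8)**2 = (13 + I)**4/64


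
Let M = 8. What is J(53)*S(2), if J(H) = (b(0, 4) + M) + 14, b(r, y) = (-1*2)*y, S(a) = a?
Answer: 28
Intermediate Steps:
b(r, y) = -2*y
J(H) = 14 (J(H) = (-2*4 + 8) + 14 = (-8 + 8) + 14 = 0 + 14 = 14)
J(53)*S(2) = 14*2 = 28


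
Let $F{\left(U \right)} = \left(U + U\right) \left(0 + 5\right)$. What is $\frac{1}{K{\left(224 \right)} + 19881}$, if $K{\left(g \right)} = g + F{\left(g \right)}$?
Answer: $\frac{1}{22345} \approx 4.4753 \cdot 10^{-5}$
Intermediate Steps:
$F{\left(U \right)} = 10 U$ ($F{\left(U \right)} = 2 U 5 = 10 U$)
$K{\left(g \right)} = 11 g$ ($K{\left(g \right)} = g + 10 g = 11 g$)
$\frac{1}{K{\left(224 \right)} + 19881} = \frac{1}{11 \cdot 224 + 19881} = \frac{1}{2464 + 19881} = \frac{1}{22345}$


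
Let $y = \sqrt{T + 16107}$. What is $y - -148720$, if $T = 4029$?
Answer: $148720 + 2 \sqrt{5034} \approx 1.4886 \cdot 10^{5}$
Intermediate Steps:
$y = 2 \sqrt{5034}$ ($y = \sqrt{4029 + 16107} = \sqrt{20136} = 2 \sqrt{5034} \approx 141.9$)
$y - -148720 = 2 \sqrt{5034} - -148720 = 2 \sqrt{5034} + 148720 = 148720 + 2 \sqrt{5034}$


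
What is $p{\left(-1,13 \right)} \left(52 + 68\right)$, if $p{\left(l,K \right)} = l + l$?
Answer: $-240$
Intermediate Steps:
$p{\left(l,K \right)} = 2 l$
$p{\left(-1,13 \right)} \left(52 + 68\right) = 2 \left(-1\right) \left(52 + 68\right) = \left(-2\right) 120 = -240$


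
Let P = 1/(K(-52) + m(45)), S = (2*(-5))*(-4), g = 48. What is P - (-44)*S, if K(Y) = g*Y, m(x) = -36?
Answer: 4456319/2532 ≈ 1760.0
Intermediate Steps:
S = 40 (S = -10*(-4) = 40)
K(Y) = 48*Y
P = -1/2532 (P = 1/(48*(-52) - 36) = 1/(-2496 - 36) = 1/(-2532) = -1/2532 ≈ -0.00039494)
P - (-44)*S = -1/2532 - (-44)*40 = -1/2532 - 1*(-1760) = -1/2532 + 1760 = 4456319/2532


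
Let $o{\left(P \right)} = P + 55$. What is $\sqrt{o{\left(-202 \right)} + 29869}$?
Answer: $\sqrt{29722} \approx 172.4$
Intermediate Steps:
$o{\left(P \right)} = 55 + P$
$\sqrt{o{\left(-202 \right)} + 29869} = \sqrt{\left(55 - 202\right) + 29869} = \sqrt{-147 + 29869} = \sqrt{29722}$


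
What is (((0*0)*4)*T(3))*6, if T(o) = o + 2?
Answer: 0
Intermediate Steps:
T(o) = 2 + o
(((0*0)*4)*T(3))*6 = (((0*0)*4)*(2 + 3))*6 = ((0*4)*5)*6 = (0*5)*6 = 0*6 = 0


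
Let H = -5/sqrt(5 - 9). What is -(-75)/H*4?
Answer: -120*I ≈ -120.0*I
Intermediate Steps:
H = 5*I/2 (H = -5*(-I/2) = -(-5)*I/2 = 5*I/2 ≈ 2.5*I)
-(-75)/H*4 = -(-75)/(5*I/2)*4 = -(-75)*(-2*I/5)*4 = -30*I*4 = -120*I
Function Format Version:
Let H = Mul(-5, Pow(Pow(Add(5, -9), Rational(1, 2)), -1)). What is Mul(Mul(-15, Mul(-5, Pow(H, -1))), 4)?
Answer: Mul(-120, I) ≈ Mul(-120.00, I)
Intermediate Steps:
H = Mul(Rational(5, 2), I) (H = Mul(-5, Pow(Pow(-4, Rational(1, 2)), -1)) = Mul(-5, Pow(Mul(2, I), -1)) = Mul(-5, Mul(Rational(-1, 2), I)) = Mul(Rational(5, 2), I) ≈ Mul(2.5000, I))
Mul(Mul(-15, Mul(-5, Pow(H, -1))), 4) = Mul(Mul(-15, Mul(-5, Pow(Mul(Rational(5, 2), I), -1))), 4) = Mul(Mul(-15, Mul(-5, Mul(Rational(-2, 5), I))), 4) = Mul(Mul(-15, Mul(2, I)), 4) = Mul(Mul(-30, I), 4) = Mul(-120, I)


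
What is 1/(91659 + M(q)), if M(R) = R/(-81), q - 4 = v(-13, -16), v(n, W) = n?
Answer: 9/824932 ≈ 1.0910e-5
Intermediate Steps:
q = -9 (q = 4 - 13 = -9)
M(R) = -R/81 (M(R) = R*(-1/81) = -R/81)
1/(91659 + M(q)) = 1/(91659 - 1/81*(-9)) = 1/(91659 + 1/9) = 1/(824932/9) = 9/824932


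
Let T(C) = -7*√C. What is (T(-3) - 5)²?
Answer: -122 + 70*I*√3 ≈ -122.0 + 121.24*I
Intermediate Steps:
(T(-3) - 5)² = (-7*I*√3 - 5)² = (-5 - 7*I*√3)²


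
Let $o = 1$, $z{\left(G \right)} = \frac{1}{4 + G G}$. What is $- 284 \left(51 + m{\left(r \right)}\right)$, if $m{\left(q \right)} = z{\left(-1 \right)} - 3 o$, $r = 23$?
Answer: $- \frac{68444}{5} \approx -13689.0$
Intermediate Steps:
$z{\left(G \right)} = \frac{1}{4 + G^{2}}$
$m{\left(q \right)} = - \frac{14}{5}$ ($m{\left(q \right)} = \frac{1}{4 + \left(-1\right)^{2}} - 3 = \frac{1}{4 + 1} - 3 = \frac{1}{5} - 3 = - \frac{14}{5}$)
$- 284 \left(51 + m{\left(r \right)}\right) = - 284 \left(51 - \frac{14}{5}\right) = \left(-284\right) \frac{241}{5} = - \frac{68444}{5}$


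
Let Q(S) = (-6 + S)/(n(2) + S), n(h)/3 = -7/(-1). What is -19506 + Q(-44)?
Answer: -448588/23 ≈ -19504.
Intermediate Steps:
n(h) = 21 (n(h) = 3*(-7/(-1)) = 3*(-7*(-1)) = 3*7 = 21)
Q(S) = (-6 + S)/(21 + S)
-19506 + Q(-44) = -19506 + (-6 - 44)/(21 - 44) = -19506 - 50/(-23) = -19506 - 1/23*(-50) = -19506 + 50/23 = -448588/23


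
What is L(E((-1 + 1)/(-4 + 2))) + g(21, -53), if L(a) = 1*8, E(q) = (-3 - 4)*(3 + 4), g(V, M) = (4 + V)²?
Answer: 633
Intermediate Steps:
E(q) = -49 (E(q) = -7*7 = -49)
L(a) = 8
L(E((-1 + 1)/(-4 + 2))) + g(21, -53) = 8 + (4 + 21)² = 8 + 25² = 8 + 625 = 633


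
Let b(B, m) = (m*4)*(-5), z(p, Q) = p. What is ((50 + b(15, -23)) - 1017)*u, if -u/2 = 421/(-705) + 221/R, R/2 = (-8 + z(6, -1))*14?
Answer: -30315389/6580 ≈ -4607.2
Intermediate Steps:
b(B, m) = -20*m (b(B, m) = (4*m)*(-5) = -20*m)
R = -56 (R = 2*((-8 + 6)*14) = 2*(-2*14) = 2*(-28) = -56)
u = 179381/19740 (u = -2*(421/(-705) + 221/(-56)) = -2*(421*(-1/705) + 221*(-1/56)) = -2*(-421/705 - 221/56) = -2*(-179381/39480) = 179381/19740 ≈ 9.0872)
((50 + b(15, -23)) - 1017)*u = ((50 - 20*(-23)) - 1017)*(179381/19740) = ((50 + 460) - 1017)*(179381/19740) = (510 - 1017)*(179381/19740) = -507*179381/19740 = -30315389/6580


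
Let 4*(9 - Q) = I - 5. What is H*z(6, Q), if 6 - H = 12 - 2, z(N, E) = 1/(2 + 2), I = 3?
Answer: -1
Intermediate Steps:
Q = 19/2 (Q = 9 - (3 - 5)/4 = 9 - ¼*(-2) = 9 + ½ = 19/2 ≈ 9.5000)
z(N, E) = ¼ (z(N, E) = 1/4 = ¼)
H = -4 (H = 6 - (12 - 2) = 6 - 1*10 = 6 - 10 = -4)
H*z(6, Q) = -4*¼ = -1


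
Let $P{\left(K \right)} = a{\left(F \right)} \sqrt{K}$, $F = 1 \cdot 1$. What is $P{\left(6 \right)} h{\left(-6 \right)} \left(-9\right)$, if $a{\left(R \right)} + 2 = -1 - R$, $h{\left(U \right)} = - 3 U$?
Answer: $648 \sqrt{6} \approx 1587.3$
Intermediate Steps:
$F = 1$
$a{\left(R \right)} = -3 - R$ ($a{\left(R \right)} = -2 - \left(1 + R\right) = -3 - R$)
$P{\left(K \right)} = - 4 \sqrt{K}$ ($P{\left(K \right)} = \left(-3 - 1\right) \sqrt{K} = - 4 \sqrt{K}$)
$P{\left(6 \right)} h{\left(-6 \right)} \left(-9\right) = - 4 \sqrt{6} \left(\left(-3\right) \left(-6\right)\right) \left(-9\right) = - 4 \sqrt{6} \cdot 18 \left(-9\right) = - 72 \sqrt{6} \left(-9\right) = 648 \sqrt{6}$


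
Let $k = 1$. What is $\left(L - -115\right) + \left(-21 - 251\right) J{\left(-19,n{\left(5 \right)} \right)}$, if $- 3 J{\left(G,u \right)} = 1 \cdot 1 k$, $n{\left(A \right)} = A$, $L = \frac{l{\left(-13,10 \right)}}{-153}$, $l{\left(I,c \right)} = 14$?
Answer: $\frac{31453}{153} \approx 205.58$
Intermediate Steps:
$L = - \frac{14}{153}$ ($L = \frac{14}{-153} = 14 \left(- \frac{1}{153}\right) = - \frac{14}{153} \approx -0.091503$)
$J{\left(G,u \right)} = - \frac{1}{3}$ ($J{\left(G,u \right)} = - \frac{1 \cdot 1 \cdot 1}{3} = - \frac{1 \cdot 1}{3} = \left(- \frac{1}{3}\right) 1 = - \frac{1}{3}$)
$\left(L - -115\right) + \left(-21 - 251\right) J{\left(-19,n{\left(5 \right)} \right)} = \left(- \frac{14}{153} - -115\right) + \left(-21 - 251\right) \left(- \frac{1}{3}\right) = \left(- \frac{14}{153} + 115\right) + \left(-21 - 251\right) \left(- \frac{1}{3}\right) = \frac{17581}{153} - - \frac{272}{3} = \frac{17581}{153} + \frac{272}{3} = \frac{31453}{153}$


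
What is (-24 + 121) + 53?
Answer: 150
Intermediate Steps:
(-24 + 121) + 53 = 97 + 53 = 150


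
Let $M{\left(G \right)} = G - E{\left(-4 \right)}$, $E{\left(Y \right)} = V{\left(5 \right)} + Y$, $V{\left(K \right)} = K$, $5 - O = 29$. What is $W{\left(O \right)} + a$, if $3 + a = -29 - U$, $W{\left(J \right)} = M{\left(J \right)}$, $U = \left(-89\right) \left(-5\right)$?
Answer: $-502$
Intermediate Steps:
$O = -24$ ($O = 5 - 29 = -24$)
$U = 445$
$E{\left(Y \right)} = 5 + Y$
$M{\left(G \right)} = -1 + G$ ($M{\left(G \right)} = G - \left(5 - 4\right) = G - 1 = -1 + G$)
$W{\left(J \right)} = -1 + J$
$a = -477$ ($a = -3 - 474 = -477$)
$W{\left(O \right)} + a = \left(-1 - 24\right) - 477 = -25 - 477 = -502$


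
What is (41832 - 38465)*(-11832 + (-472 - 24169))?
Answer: -122804591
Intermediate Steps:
(41832 - 38465)*(-11832 + (-472 - 24169)) = 3367*(-11832 - 24641) = 3367*(-36473) = -122804591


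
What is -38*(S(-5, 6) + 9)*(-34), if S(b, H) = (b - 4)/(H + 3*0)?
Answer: 9690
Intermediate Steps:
S(b, H) = (-4 + b)/H (S(b, H) = (-4 + b)/(H + 0) = (-4 + b)/H)
-38*(S(-5, 6) + 9)*(-34) = -38*((-4 - 5)/6 + 9)*(-34) = -38*((1/6)*(-9) + 9)*(-34) = -38*(-3/2 + 9)*(-34) = -38*15/2*(-34) = -285*(-34) = 9690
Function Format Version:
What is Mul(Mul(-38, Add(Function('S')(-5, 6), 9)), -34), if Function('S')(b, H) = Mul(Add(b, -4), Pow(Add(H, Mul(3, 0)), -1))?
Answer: 9690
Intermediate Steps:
Function('S')(b, H) = Mul(Pow(H, -1), Add(-4, b)) (Function('S')(b, H) = Mul(Add(-4, b), Pow(Add(H, 0), -1)) = Mul(Add(-4, b), Pow(H, -1)) = Mul(Pow(H, -1), Add(-4, b)))
Mul(Mul(-38, Add(Function('S')(-5, 6), 9)), -34) = Mul(Mul(-38, Add(Mul(Pow(6, -1), Add(-4, -5)), 9)), -34) = Mul(Mul(-38, Add(Mul(Rational(1, 6), -9), 9)), -34) = Mul(Mul(-38, Add(Rational(-3, 2), 9)), -34) = Mul(Mul(-38, Rational(15, 2)), -34) = Mul(-285, -34) = 9690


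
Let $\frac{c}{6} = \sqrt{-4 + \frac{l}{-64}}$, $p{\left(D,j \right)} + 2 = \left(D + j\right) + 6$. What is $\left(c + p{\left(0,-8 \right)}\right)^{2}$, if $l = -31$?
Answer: $\frac{\left(16 - 45 i\right)^{2}}{16} \approx -110.56 - 90.0 i$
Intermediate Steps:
$p{\left(D,j \right)} = 4 + D + j$ ($p{\left(D,j \right)} = -2 + \left(\left(D + j\right) + 6\right) = -2 + \left(6 + D + j\right) = 4 + D + j$)
$c = \frac{45 i}{4}$ ($c = 6 \sqrt{-4 - \frac{31}{-64}} = 6 \sqrt{-4 - - \frac{31}{64}} = 6 \sqrt{-4 + \frac{31}{64}} = 6 \sqrt{- \frac{225}{64}} = 6 \frac{15 i}{8} = \frac{45 i}{4} \approx 11.25 i$)
$\left(c + p{\left(0,-8 \right)}\right)^{2} = \left(\frac{45 i}{4} + \left(4 + 0 - 8\right)\right)^{2} = \left(\frac{45 i}{4} - 4\right)^{2} = \left(-4 + \frac{45 i}{4}\right)^{2}$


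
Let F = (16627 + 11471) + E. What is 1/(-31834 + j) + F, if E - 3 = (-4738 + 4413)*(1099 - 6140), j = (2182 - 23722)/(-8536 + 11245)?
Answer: 47915216709229/28753282 ≈ 1.6664e+6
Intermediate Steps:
j = -7180/903 (j = -21540/2709 = -21540*1/2709 = -7180/903 ≈ -7.9513)
E = 1638328 (E = 3 + (-4738 + 4413)*(1099 - 6140) = 3 - 325*(-5041) = 3 + 1638325 = 1638328)
F = 1666426 (F = (16627 + 11471) + 1638328 = 28098 + 1638328 = 1666426)
1/(-31834 + j) + F = 1/(-31834 - 7180/903) + 1666426 = 1/(-28753282/903) + 1666426 = -903/28753282 + 1666426 = 47915216709229/28753282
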